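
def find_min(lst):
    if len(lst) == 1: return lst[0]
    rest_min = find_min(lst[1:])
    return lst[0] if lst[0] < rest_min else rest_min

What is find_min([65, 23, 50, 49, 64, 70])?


find_min([65, 23, 50, 49, 64, 70]): compare 65 with find_min([23, 50, 49, 64, 70])
find_min([23, 50, 49, 64, 70]): compare 23 with find_min([50, 49, 64, 70])
find_min([50, 49, 64, 70]): compare 50 with find_min([49, 64, 70])
find_min([49, 64, 70]): compare 49 with find_min([64, 70])
find_min([64, 70]): compare 64 with find_min([70])
find_min([70]) = 70  (base case)
Compare 64 with 70 -> 64
Compare 49 with 64 -> 49
Compare 50 with 49 -> 49
Compare 23 with 49 -> 23
Compare 65 with 23 -> 23

23


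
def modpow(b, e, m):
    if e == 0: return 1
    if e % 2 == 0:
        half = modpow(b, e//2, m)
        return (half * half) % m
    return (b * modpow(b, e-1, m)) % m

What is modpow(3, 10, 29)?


modpow(3, 10, 29): e is even, compute modpow(3, 5, 29)
  modpow(3, 5, 29): e is odd, compute modpow(3, 4, 29)
    modpow(3, 4, 29): e is even, compute modpow(3, 2, 29)
      modpow(3, 2, 29): e is even, compute modpow(3, 1, 29)
        modpow(3, 1, 29): e is odd, compute modpow(3, 0, 29)
          modpow(3, 0, 29) = 1
        (3 * 1) % 29 = 3
      half=3, (3*3) % 29 = 9
    half=9, (9*9) % 29 = 23
  (3 * 23) % 29 = 11
half=11, (11*11) % 29 = 5

5


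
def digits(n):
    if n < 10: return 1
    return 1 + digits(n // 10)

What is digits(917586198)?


digits(917586198) = 1 + digits(91758619)
digits(91758619) = 1 + digits(9175861)
digits(9175861) = 1 + digits(917586)
digits(917586) = 1 + digits(91758)
digits(91758) = 1 + digits(9175)
digits(9175) = 1 + digits(917)
digits(917) = 1 + digits(91)
digits(91) = 1 + digits(9)
digits(9) = 1  (base case: 9 < 10)
Unwinding: 1 + 1 + 1 + 1 + 1 + 1 + 1 + 1 + 1 = 9

9


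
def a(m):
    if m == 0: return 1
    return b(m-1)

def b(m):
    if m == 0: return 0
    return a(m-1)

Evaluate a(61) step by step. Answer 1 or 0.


a(61) = b(60)
b(60) = a(59)
a(59) = b(58)
b(58) = a(57)
a(57) = b(56)
b(56) = a(55)
a(55) = b(54)
b(54) = a(53)
a(53) = b(52)
b(52) = a(51)
a(51) = b(50)
b(50) = a(49)
a(49) = b(48)
b(48) = a(47)
a(47) = b(46)
b(46) = a(45)
a(45) = b(44)
b(44) = a(43)
a(43) = b(42)
b(42) = a(41)
a(41) = b(40)
b(40) = a(39)
a(39) = b(38)
b(38) = a(37)
a(37) = b(36)
b(36) = a(35)
a(35) = b(34)
b(34) = a(33)
a(33) = b(32)
b(32) = a(31)
a(31) = b(30)
b(30) = a(29)
a(29) = b(28)
b(28) = a(27)
a(27) = b(26)
b(26) = a(25)
a(25) = b(24)
b(24) = a(23)
a(23) = b(22)
b(22) = a(21)
a(21) = b(20)
b(20) = a(19)
a(19) = b(18)
b(18) = a(17)
a(17) = b(16)
b(16) = a(15)
a(15) = b(14)
b(14) = a(13)
a(13) = b(12)
b(12) = a(11)
a(11) = b(10)
b(10) = a(9)
a(9) = b(8)
b(8) = a(7)
a(7) = b(6)
b(6) = a(5)
a(5) = b(4)
b(4) = a(3)
a(3) = b(2)
b(2) = a(1)
a(1) = b(0)
b(0) = 0  (base case)
Result: 0

0


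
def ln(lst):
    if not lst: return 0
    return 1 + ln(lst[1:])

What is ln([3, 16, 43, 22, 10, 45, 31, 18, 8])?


ln([3, 16, 43, 22, 10, 45, 31, 18, 8]) = 1 + ln([16, 43, 22, 10, 45, 31, 18, 8])
ln([16, 43, 22, 10, 45, 31, 18, 8]) = 1 + ln([43, 22, 10, 45, 31, 18, 8])
ln([43, 22, 10, 45, 31, 18, 8]) = 1 + ln([22, 10, 45, 31, 18, 8])
ln([22, 10, 45, 31, 18, 8]) = 1 + ln([10, 45, 31, 18, 8])
ln([10, 45, 31, 18, 8]) = 1 + ln([45, 31, 18, 8])
ln([45, 31, 18, 8]) = 1 + ln([31, 18, 8])
ln([31, 18, 8]) = 1 + ln([18, 8])
ln([18, 8]) = 1 + ln([8])
ln([8]) = 1 + ln([])
ln([]) = 0  (base case)
Unwinding: 1 + 1 + 1 + 1 + 1 + 1 + 1 + 1 + 1 + 0 = 9

9


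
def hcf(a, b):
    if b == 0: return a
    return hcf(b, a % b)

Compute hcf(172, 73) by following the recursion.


hcf(172, 73) = hcf(73, 26)
hcf(73, 26) = hcf(26, 21)
hcf(26, 21) = hcf(21, 5)
hcf(21, 5) = hcf(5, 1)
hcf(5, 1) = hcf(1, 0)
hcf(1, 0) = 1  (base case)

1


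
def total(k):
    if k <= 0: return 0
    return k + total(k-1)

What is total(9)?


total(9)
= 9 + 8 + 7 + 6 + 5 + 4 + 3 + 2 + 1 + total(0)
= 9 + 8 + 7 + 6 + 5 + 4 + 3 + 2 + 1 + 0
= 45

45


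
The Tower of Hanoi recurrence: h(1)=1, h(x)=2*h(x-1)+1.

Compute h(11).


h(11) = 2 * h(10) + 1
h(10) = 2 * h(9) + 1
h(9) = 2 * h(8) + 1
h(8) = 2 * h(7) + 1
h(7) = 2 * h(6) + 1
h(6) = 2 * h(5) + 1
h(5) = 2 * h(4) + 1
h(4) = 2 * h(3) + 1
h(3) = 2 * h(2) + 1
h(2) = 2 * h(1) + 1
h(1) = 1  (base case)
h(2) = 2 * 1 + 1 = 3
h(3) = 2 * 3 + 1 = 7
h(4) = 2 * 7 + 1 = 15
h(5) = 2 * 15 + 1 = 31
h(6) = 2 * 31 + 1 = 63
h(7) = 2 * 63 + 1 = 127
h(8) = 2 * 127 + 1 = 255
h(9) = 2 * 255 + 1 = 511
h(10) = 2 * 511 + 1 = 1023
h(11) = 2 * 1023 + 1 = 2047

2047


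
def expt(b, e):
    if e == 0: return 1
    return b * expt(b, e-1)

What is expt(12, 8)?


expt(12, 8)
= 12 * expt(12, 7)
= 12 * 12 * expt(12, 6)
= 12 * 12 * 12 * expt(12, 5)
= 12 * 12 * 12 * 12 * expt(12, 4)
= 12 * 12 * 12 * 12 * 12 * expt(12, 3)
= 12 * 12 * 12 * 12 * 12 * 12 * expt(12, 2)
= 12 * 12 * 12 * 12 * 12 * 12 * 12 * expt(12, 1)
= 12 * 12 * 12 * 12 * 12 * 12 * 12 * 12 * expt(12, 0)
= 12 * 12 * 12 * 12 * 12 * 12 * 12 * 12 * 1
= 429981696

429981696


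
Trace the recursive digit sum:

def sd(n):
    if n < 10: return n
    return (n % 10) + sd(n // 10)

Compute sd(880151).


sd(880151) = 1 + sd(88015)
sd(88015) = 5 + sd(8801)
sd(8801) = 1 + sd(880)
sd(880) = 0 + sd(88)
sd(88) = 8 + sd(8)
sd(8) = 8  (base case)
Total: 1 + 5 + 1 + 0 + 8 + 8 = 23

23


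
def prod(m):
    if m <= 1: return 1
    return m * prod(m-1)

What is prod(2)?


prod(2)
= 2 * prod(1)
= 2 * 1
= 2

2


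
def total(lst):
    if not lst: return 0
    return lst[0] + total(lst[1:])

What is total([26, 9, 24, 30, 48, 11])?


total([26, 9, 24, 30, 48, 11]) = 26 + total([9, 24, 30, 48, 11])
total([9, 24, 30, 48, 11]) = 9 + total([24, 30, 48, 11])
total([24, 30, 48, 11]) = 24 + total([30, 48, 11])
total([30, 48, 11]) = 30 + total([48, 11])
total([48, 11]) = 48 + total([11])
total([11]) = 11 + total([])
total([]) = 0  (base case)
Total: 26 + 9 + 24 + 30 + 48 + 11 + 0 = 148

148


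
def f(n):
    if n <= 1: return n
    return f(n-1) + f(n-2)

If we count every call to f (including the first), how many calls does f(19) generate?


Let C(n) = total calls for f(n)
C(0) = 1, C(1) = 1
C(2) = 1 + C(1) + C(0) = 1 + 1 + 1 = 3
C(3) = 1 + C(2) + C(1) = 1 + 3 + 1 = 5
C(4) = 1 + C(3) + C(2) = 1 + 5 + 3 = 9
C(5) = 1 + C(4) + C(3) = 1 + 9 + 5 = 15
C(6) = 1 + C(5) + C(4) = 1 + 15 + 9 = 25
C(7) = 1 + C(6) + C(5) = 1 + 25 + 15 = 41
C(8) = 1 + C(7) + C(6) = 1 + 41 + 25 = 67
C(9) = 1 + C(8) + C(7) = 1 + 67 + 41 = 109
C(10) = 1 + C(9) + C(8) = 1 + 109 + 67 = 177
C(11) = 1 + C(10) + C(9) = 1 + 177 + 109 = 287
C(12) = 1 + C(11) + C(10) = 1 + 287 + 177 = 465
C(13) = 1 + C(12) + C(11) = 1 + 465 + 287 = 753
C(14) = 1 + C(13) + C(12) = 1 + 753 + 465 = 1219
C(15) = 1 + C(14) + C(13) = 1 + 1219 + 753 = 1973
C(16) = 1 + C(15) + C(14) = 1 + 1973 + 1219 = 3193
C(17) = 1 + C(16) + C(15) = 1 + 3193 + 1973 = 5167
C(18) = 1 + C(17) + C(16) = 1 + 5167 + 3193 = 8361
C(19) = 1 + C(18) + C(17) = 1 + 8361 + 5167 = 13529

13529


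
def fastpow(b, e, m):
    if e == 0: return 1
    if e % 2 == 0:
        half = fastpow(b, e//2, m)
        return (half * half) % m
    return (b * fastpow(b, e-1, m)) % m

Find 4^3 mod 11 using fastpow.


fastpow(4, 3, 11): e is odd, compute fastpow(4, 2, 11)
  fastpow(4, 2, 11): e is even, compute fastpow(4, 1, 11)
    fastpow(4, 1, 11): e is odd, compute fastpow(4, 0, 11)
      fastpow(4, 0, 11) = 1
    (4 * 1) % 11 = 4
  half=4, (4*4) % 11 = 5
(4 * 5) % 11 = 9

9


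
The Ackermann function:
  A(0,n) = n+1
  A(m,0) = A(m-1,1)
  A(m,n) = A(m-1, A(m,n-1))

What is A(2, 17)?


A(2, 17) = A(1, A(2, 16))
  A(2, 16) = A(1, A(2, 15))
    A(2, 15) = A(1, A(2, 14))
      A(2, 14) = A(1, A(2, 13))
        A(2, 13) = A(1, A(2, 12))
          A(2, 12) = A(1, A(2, 11))
          A(2, 11) = A(1, A(2, 10))
          A(2, 10) = A(1, A(2, 9))
          A(2, 9) = A(1, A(2, 8))
          A(2, 8) = A(1, A(2, 7))
          A(2, 7) = A(1, A(2, 6))
          A(2, 6) = A(1, A(2, 5))
          A(2, 5) = A(1, A(2, 4))
          A(2, 4) = A(1, A(2, 3))
          A(2, 3) = A(1, A(2, 2))
          A(2, 2) = A(1, A(2, 1))
          A(2, 1) = A(1, A(2, 0))
          A(2, 0) = A(1, 1)
          A(1, 1) = A(0, A(1, 0))
          A(1, 0) = A(0, 1)
          A(0, 1) = 2
            = A(0, 2)
          A(0, 2) = 3
            = A(1, 3)
          A(1, 3) = A(0, A(1, 2))
... (trace truncated)
Result: A(2, 17) = 37

37


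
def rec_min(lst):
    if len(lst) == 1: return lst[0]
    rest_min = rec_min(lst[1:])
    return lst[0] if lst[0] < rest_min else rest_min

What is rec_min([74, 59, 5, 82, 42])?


rec_min([74, 59, 5, 82, 42]): compare 74 with rec_min([59, 5, 82, 42])
rec_min([59, 5, 82, 42]): compare 59 with rec_min([5, 82, 42])
rec_min([5, 82, 42]): compare 5 with rec_min([82, 42])
rec_min([82, 42]): compare 82 with rec_min([42])
rec_min([42]) = 42  (base case)
Compare 82 with 42 -> 42
Compare 5 with 42 -> 5
Compare 59 with 5 -> 5
Compare 74 with 5 -> 5

5


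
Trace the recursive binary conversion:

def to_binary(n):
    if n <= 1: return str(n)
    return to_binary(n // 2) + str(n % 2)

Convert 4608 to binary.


to_binary(4608) = to_binary(2304) + '0'
to_binary(2304) = to_binary(1152) + '0'
to_binary(1152) = to_binary(576) + '0'
to_binary(576) = to_binary(288) + '0'
to_binary(288) = to_binary(144) + '0'
to_binary(144) = to_binary(72) + '0'
to_binary(72) = to_binary(36) + '0'
to_binary(36) = to_binary(18) + '0'
to_binary(18) = to_binary(9) + '0'
to_binary(9) = to_binary(4) + '1'
to_binary(4) = to_binary(2) + '0'
to_binary(2) = to_binary(1) + '0'
to_binary(1) = '1'  (base case)
Concatenating: '1' + '0' + '0' + '1' + '0' + '0' + '0' + '0' + '0' + '0' + '0' + '0' + '0' = '1001000000000'

1001000000000


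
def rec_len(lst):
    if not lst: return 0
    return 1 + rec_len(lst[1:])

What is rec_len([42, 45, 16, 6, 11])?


rec_len([42, 45, 16, 6, 11]) = 1 + rec_len([45, 16, 6, 11])
rec_len([45, 16, 6, 11]) = 1 + rec_len([16, 6, 11])
rec_len([16, 6, 11]) = 1 + rec_len([6, 11])
rec_len([6, 11]) = 1 + rec_len([11])
rec_len([11]) = 1 + rec_len([])
rec_len([]) = 0  (base case)
Unwinding: 1 + 1 + 1 + 1 + 1 + 0 = 5

5


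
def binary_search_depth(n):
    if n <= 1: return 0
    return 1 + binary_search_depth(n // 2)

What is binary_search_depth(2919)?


2919 / 2 = 1459
1459 / 2 = 729
729 / 2 = 364
364 / 2 = 182
182 / 2 = 91
91 / 2 = 45
45 / 2 = 22
22 / 2 = 11
11 / 2 = 5
5 / 2 = 2
2 / 2 = 1
Reached 1 after 11 halvings

11


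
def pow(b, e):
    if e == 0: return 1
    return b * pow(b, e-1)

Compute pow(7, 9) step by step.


pow(7, 9)
= 7 * pow(7, 8)
= 7 * 7 * pow(7, 7)
= 7 * 7 * 7 * pow(7, 6)
= 7 * 7 * 7 * 7 * pow(7, 5)
= 7 * 7 * 7 * 7 * 7 * pow(7, 4)
= 7 * 7 * 7 * 7 * 7 * 7 * pow(7, 3)
= 7 * 7 * 7 * 7 * 7 * 7 * 7 * pow(7, 2)
= 7 * 7 * 7 * 7 * 7 * 7 * 7 * 7 * pow(7, 1)
= 7 * 7 * 7 * 7 * 7 * 7 * 7 * 7 * 7 * pow(7, 0)
= 7 * 7 * 7 * 7 * 7 * 7 * 7 * 7 * 7 * 1
= 40353607

40353607


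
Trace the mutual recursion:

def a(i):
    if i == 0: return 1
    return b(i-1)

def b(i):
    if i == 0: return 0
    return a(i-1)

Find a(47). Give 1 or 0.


a(47) = b(46)
b(46) = a(45)
a(45) = b(44)
b(44) = a(43)
a(43) = b(42)
b(42) = a(41)
a(41) = b(40)
b(40) = a(39)
a(39) = b(38)
b(38) = a(37)
a(37) = b(36)
b(36) = a(35)
a(35) = b(34)
b(34) = a(33)
a(33) = b(32)
b(32) = a(31)
a(31) = b(30)
b(30) = a(29)
a(29) = b(28)
b(28) = a(27)
a(27) = b(26)
b(26) = a(25)
a(25) = b(24)
b(24) = a(23)
a(23) = b(22)
b(22) = a(21)
a(21) = b(20)
b(20) = a(19)
a(19) = b(18)
b(18) = a(17)
a(17) = b(16)
b(16) = a(15)
a(15) = b(14)
b(14) = a(13)
a(13) = b(12)
b(12) = a(11)
a(11) = b(10)
b(10) = a(9)
a(9) = b(8)
b(8) = a(7)
a(7) = b(6)
b(6) = a(5)
a(5) = b(4)
b(4) = a(3)
a(3) = b(2)
b(2) = a(1)
a(1) = b(0)
b(0) = 0  (base case)
Result: 0

0


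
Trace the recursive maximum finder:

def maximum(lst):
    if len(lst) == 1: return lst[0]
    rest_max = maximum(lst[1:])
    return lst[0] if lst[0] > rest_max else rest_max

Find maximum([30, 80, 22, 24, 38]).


maximum([30, 80, 22, 24, 38]): compare 30 with maximum([80, 22, 24, 38])
maximum([80, 22, 24, 38]): compare 80 with maximum([22, 24, 38])
maximum([22, 24, 38]): compare 22 with maximum([24, 38])
maximum([24, 38]): compare 24 with maximum([38])
maximum([38]) = 38  (base case)
Compare 24 with 38 -> 38
Compare 22 with 38 -> 38
Compare 80 with 38 -> 80
Compare 30 with 80 -> 80

80


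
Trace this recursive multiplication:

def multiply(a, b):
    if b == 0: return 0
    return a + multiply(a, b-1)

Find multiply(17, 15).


multiply(17, 15) = 17 + multiply(17, 14)
multiply(17, 14) = 17 + multiply(17, 13)
multiply(17, 13) = 17 + multiply(17, 12)
multiply(17, 12) = 17 + multiply(17, 11)
multiply(17, 11) = 17 + multiply(17, 10)
multiply(17, 10) = 17 + multiply(17, 9)
multiply(17, 9) = 17 + multiply(17, 8)
multiply(17, 8) = 17 + multiply(17, 7)
multiply(17, 7) = 17 + multiply(17, 6)
multiply(17, 6) = 17 + multiply(17, 5)
multiply(17, 5) = 17 + multiply(17, 4)
multiply(17, 4) = 17 + multiply(17, 3)
multiply(17, 3) = 17 + multiply(17, 2)
multiply(17, 2) = 17 + multiply(17, 1)
multiply(17, 1) = 17 + multiply(17, 0)
multiply(17, 0) = 0  (base case)
Total: 17 + 17 + 17 + 17 + 17 + 17 + 17 + 17 + 17 + 17 + 17 + 17 + 17 + 17 + 17 + 0 = 255

255


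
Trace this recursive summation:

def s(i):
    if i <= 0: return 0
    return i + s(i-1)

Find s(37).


s(37)
= 37 + 36 + 35 + 34 + 33 + 32 + 31 + 30 + 29 + 28 + 27 + 26 + 25 + 24 + 23 + 22 + 21 + 20 + 19 + 18 + 17 + 16 + 15 + 14 + 13 + 12 + 11 + 10 + 9 + 8 + 7 + 6 + 5 + 4 + 3 + 2 + 1 + s(0)
= 37 + 36 + 35 + 34 + 33 + 32 + 31 + 30 + 29 + 28 + 27 + 26 + 25 + 24 + 23 + 22 + 21 + 20 + 19 + 18 + 17 + 16 + 15 + 14 + 13 + 12 + 11 + 10 + 9 + 8 + 7 + 6 + 5 + 4 + 3 + 2 + 1 + 0
= 703

703


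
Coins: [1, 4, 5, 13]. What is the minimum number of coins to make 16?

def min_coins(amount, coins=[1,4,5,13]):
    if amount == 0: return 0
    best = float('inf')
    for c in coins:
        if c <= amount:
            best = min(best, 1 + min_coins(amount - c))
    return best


Building up with DP:
min_coins(0) = 0
min_coins(1) = min(1+min_coins(0)=1+0=1) = 1
min_coins(2) = min(1+min_coins(1)=1+1=2) = 2
min_coins(3) = min(1+min_coins(2)=1+2=3) = 3
min_coins(4) = min(1+min_coins(3)=1+3=4, 1+min_coins(0)=1+0=1) = 1
min_coins(5) = min(1+min_coins(4)=1+1=2, 1+min_coins(1)=1+1=2, 1+min_coins(0)=1+0=1) = 1
min_coins(6) = min(1+min_coins(5)=1+1=2, 1+min_coins(2)=1+2=3, 1+min_coins(1)=1+1=2) = 2
min_coins(7) = min(1+min_coins(6)=1+2=3, 1+min_coins(3)=1+3=4, 1+min_coins(2)=1+2=3) = 3
min_coins(8) = min(1+min_coins(7)=1+3=4, 1+min_coins(4)=1+1=2, 1+min_coins(3)=1+3=4) = 2
min_coins(9) = min(1+min_coins(8)=1+2=3, 1+min_coins(5)=1+1=2, 1+min_coins(4)=1+1=2) = 2
min_coins(10) = min(1+min_coins(9)=1+2=3, 1+min_coins(6)=1+2=3, 1+min_coins(5)=1+1=2) = 2
min_coins(11) = min(1+min_coins(10)=1+2=3, 1+min_coins(7)=1+3=4, 1+min_coins(6)=1+2=3) = 3
min_coins(12) = min(1+min_coins(11)=1+3=4, 1+min_coins(8)=1+2=3, 1+min_coins(7)=1+3=4) = 3
min_coins(13) = min(1+min_coins(12)=1+3=4, 1+min_coins(9)=1+2=3, 1+min_coins(8)=1+2=3, 1+min_coins(0)=1+0=1) = 1
min_coins(14) = min(1+min_coins(13)=1+1=2, 1+min_coins(10)=1+2=3, 1+min_coins(9)=1+2=3, 1+min_coins(1)=1+1=2) = 2
min_coins(15) = min(1+min_coins(14)=1+2=3, 1+min_coins(11)=1+3=4, 1+min_coins(10)=1+2=3, 1+min_coins(2)=1+2=3) = 3
min_coins(16) = min(1+min_coins(15)=1+3=4, 1+min_coins(12)=1+3=4, 1+min_coins(11)=1+3=4, 1+min_coins(3)=1+3=4) = 4

4


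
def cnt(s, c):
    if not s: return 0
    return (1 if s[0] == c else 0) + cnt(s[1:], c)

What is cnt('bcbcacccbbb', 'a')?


s[0]='b' != 'a' -> 0
s[0]='c' != 'a' -> 0
s[0]='b' != 'a' -> 0
s[0]='c' != 'a' -> 0
s[0]='a' == 'a' -> 1
s[0]='c' != 'a' -> 0
s[0]='c' != 'a' -> 0
s[0]='c' != 'a' -> 0
s[0]='b' != 'a' -> 0
s[0]='b' != 'a' -> 0
s[0]='b' != 'a' -> 0
Sum: 0 + 0 + 0 + 0 + 1 + 0 + 0 + 0 + 0 + 0 + 0 = 1

1


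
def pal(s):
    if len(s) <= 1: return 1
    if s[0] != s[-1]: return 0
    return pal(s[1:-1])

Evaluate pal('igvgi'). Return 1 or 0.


pal('igvgi'): s[0]='i' == s[-1]='i' -> check pal('gvg')
pal('gvg'): s[0]='g' == s[-1]='g' -> check pal('v')
pal('v'): len <= 1 -> return 1  (base case)
Result: 1 (palindrome)

1


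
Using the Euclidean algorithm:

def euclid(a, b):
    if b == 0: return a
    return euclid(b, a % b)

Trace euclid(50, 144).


euclid(50, 144) = euclid(144, 50)
euclid(144, 50) = euclid(50, 44)
euclid(50, 44) = euclid(44, 6)
euclid(44, 6) = euclid(6, 2)
euclid(6, 2) = euclid(2, 0)
euclid(2, 0) = 2  (base case)

2


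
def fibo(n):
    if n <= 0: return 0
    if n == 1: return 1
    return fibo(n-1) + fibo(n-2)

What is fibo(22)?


Computing fibo(22) bottom-up:
fibo(0) = 0
fibo(1) = 1
fibo(2) = fibo(1) + fibo(0) = 1 + 0 = 1
fibo(3) = fibo(2) + fibo(1) = 1 + 1 = 2
fibo(4) = fibo(3) + fibo(2) = 2 + 1 = 3
fibo(5) = fibo(4) + fibo(3) = 3 + 2 = 5
fibo(6) = fibo(5) + fibo(4) = 5 + 3 = 8
fibo(7) = fibo(6) + fibo(5) = 8 + 5 = 13
fibo(8) = fibo(7) + fibo(6) = 13 + 8 = 21
fibo(9) = fibo(8) + fibo(7) = 21 + 13 = 34
fibo(10) = fibo(9) + fibo(8) = 34 + 21 = 55
fibo(11) = fibo(10) + fibo(9) = 55 + 34 = 89
fibo(12) = fibo(11) + fibo(10) = 89 + 55 = 144
fibo(13) = fibo(12) + fibo(11) = 144 + 89 = 233
fibo(14) = fibo(13) + fibo(12) = 233 + 144 = 377
fibo(15) = fibo(14) + fibo(13) = 377 + 233 = 610
fibo(16) = fibo(15) + fibo(14) = 610 + 377 = 987
fibo(17) = fibo(16) + fibo(15) = 987 + 610 = 1597
fibo(18) = fibo(17) + fibo(16) = 1597 + 987 = 2584
fibo(19) = fibo(18) + fibo(17) = 2584 + 1597 = 4181
fibo(20) = fibo(19) + fibo(18) = 4181 + 2584 = 6765
fibo(21) = fibo(20) + fibo(19) = 6765 + 4181 = 10946
fibo(22) = fibo(21) + fibo(20) = 10946 + 6765 = 17711

17711


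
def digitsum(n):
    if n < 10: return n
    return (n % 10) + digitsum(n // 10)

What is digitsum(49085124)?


digitsum(49085124) = 4 + digitsum(4908512)
digitsum(4908512) = 2 + digitsum(490851)
digitsum(490851) = 1 + digitsum(49085)
digitsum(49085) = 5 + digitsum(4908)
digitsum(4908) = 8 + digitsum(490)
digitsum(490) = 0 + digitsum(49)
digitsum(49) = 9 + digitsum(4)
digitsum(4) = 4  (base case)
Total: 4 + 2 + 1 + 5 + 8 + 0 + 9 + 4 = 33

33


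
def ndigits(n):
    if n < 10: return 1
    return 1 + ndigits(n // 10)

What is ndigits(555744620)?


ndigits(555744620) = 1 + ndigits(55574462)
ndigits(55574462) = 1 + ndigits(5557446)
ndigits(5557446) = 1 + ndigits(555744)
ndigits(555744) = 1 + ndigits(55574)
ndigits(55574) = 1 + ndigits(5557)
ndigits(5557) = 1 + ndigits(555)
ndigits(555) = 1 + ndigits(55)
ndigits(55) = 1 + ndigits(5)
ndigits(5) = 1  (base case: 5 < 10)
Unwinding: 1 + 1 + 1 + 1 + 1 + 1 + 1 + 1 + 1 = 9

9


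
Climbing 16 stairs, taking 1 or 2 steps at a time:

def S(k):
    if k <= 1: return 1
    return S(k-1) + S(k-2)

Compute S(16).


Building up from base cases:
S(0) = 1
S(1) = 1
S(2) = S(1) + S(0) = 1 + 1 = 2
S(3) = S(2) + S(1) = 2 + 1 = 3
S(4) = S(3) + S(2) = 3 + 2 = 5
S(5) = S(4) + S(3) = 5 + 3 = 8
S(6) = S(5) + S(4) = 8 + 5 = 13
S(7) = S(6) + S(5) = 13 + 8 = 21
S(8) = S(7) + S(6) = 21 + 13 = 34
S(9) = S(8) + S(7) = 34 + 21 = 55
S(10) = S(9) + S(8) = 55 + 34 = 89
S(11) = S(10) + S(9) = 89 + 55 = 144
S(12) = S(11) + S(10) = 144 + 89 = 233
S(13) = S(12) + S(11) = 233 + 144 = 377
S(14) = S(13) + S(12) = 377 + 233 = 610
S(15) = S(14) + S(13) = 610 + 377 = 987
S(16) = S(15) + S(14) = 987 + 610 = 1597

1597


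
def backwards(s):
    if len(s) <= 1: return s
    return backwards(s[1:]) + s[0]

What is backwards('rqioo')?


backwards('rqioo') = backwards('qioo') + 'r'
backwards('qioo') = backwards('ioo') + 'q'
backwards('ioo') = backwards('oo') + 'i'
backwards('oo') = backwards('o') + 'o'
backwards('o') = 'o'  (base case)
Concatenating: 'o' + 'o' + 'i' + 'q' + 'r' = 'ooiqr'

ooiqr


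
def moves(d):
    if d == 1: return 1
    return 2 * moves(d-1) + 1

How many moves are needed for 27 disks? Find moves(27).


moves(27) = 2 * moves(26) + 1
moves(26) = 2 * moves(25) + 1
moves(25) = 2 * moves(24) + 1
moves(24) = 2 * moves(23) + 1
moves(23) = 2 * moves(22) + 1
moves(22) = 2 * moves(21) + 1
moves(21) = 2 * moves(20) + 1
moves(20) = 2 * moves(19) + 1
moves(19) = 2 * moves(18) + 1
moves(18) = 2 * moves(17) + 1
moves(17) = 2 * moves(16) + 1
moves(16) = 2 * moves(15) + 1
moves(15) = 2 * moves(14) + 1
moves(14) = 2 * moves(13) + 1
moves(13) = 2 * moves(12) + 1
moves(12) = 2 * moves(11) + 1
moves(11) = 2 * moves(10) + 1
moves(10) = 2 * moves(9) + 1
moves(9) = 2 * moves(8) + 1
moves(8) = 2 * moves(7) + 1
moves(7) = 2 * moves(6) + 1
moves(6) = 2 * moves(5) + 1
moves(5) = 2 * moves(4) + 1
moves(4) = 2 * moves(3) + 1
moves(3) = 2 * moves(2) + 1
moves(2) = 2 * moves(1) + 1
moves(1) = 1  (base case)
moves(2) = 2 * 1 + 1 = 3
moves(3) = 2 * 3 + 1 = 7
moves(4) = 2 * 7 + 1 = 15
moves(5) = 2 * 15 + 1 = 31
moves(6) = 2 * 31 + 1 = 63
moves(7) = 2 * 63 + 1 = 127
moves(8) = 2 * 127 + 1 = 255
moves(9) = 2 * 255 + 1 = 511
moves(10) = 2 * 511 + 1 = 1023
moves(11) = 2 * 1023 + 1 = 2047
moves(12) = 2 * 2047 + 1 = 4095
moves(13) = 2 * 4095 + 1 = 8191
moves(14) = 2 * 8191 + 1 = 16383
moves(15) = 2 * 16383 + 1 = 32767
moves(16) = 2 * 32767 + 1 = 65535
moves(17) = 2 * 65535 + 1 = 131071
moves(18) = 2 * 131071 + 1 = 262143
moves(19) = 2 * 262143 + 1 = 524287
moves(20) = 2 * 524287 + 1 = 1048575
moves(21) = 2 * 1048575 + 1 = 2097151
moves(22) = 2 * 2097151 + 1 = 4194303
moves(23) = 2 * 4194303 + 1 = 8388607
moves(24) = 2 * 8388607 + 1 = 16777215
moves(25) = 2 * 16777215 + 1 = 33554431
moves(26) = 2 * 33554431 + 1 = 67108863
moves(27) = 2 * 67108863 + 1 = 134217727

134217727


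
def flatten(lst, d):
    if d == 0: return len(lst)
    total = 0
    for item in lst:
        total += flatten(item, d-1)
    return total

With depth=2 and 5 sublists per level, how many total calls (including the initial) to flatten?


At depth 0 (root): 1 call
At depth 1: each of 1 parents calls flatten on 5 children = 5 calls
At depth 2: each of 5 parents calls flatten on 5 children = 25 calls
Total: 1 + 5 + 25 = 31

31


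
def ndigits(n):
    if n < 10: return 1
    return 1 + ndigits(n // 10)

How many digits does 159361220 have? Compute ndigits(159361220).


ndigits(159361220) = 1 + ndigits(15936122)
ndigits(15936122) = 1 + ndigits(1593612)
ndigits(1593612) = 1 + ndigits(159361)
ndigits(159361) = 1 + ndigits(15936)
ndigits(15936) = 1 + ndigits(1593)
ndigits(1593) = 1 + ndigits(159)
ndigits(159) = 1 + ndigits(15)
ndigits(15) = 1 + ndigits(1)
ndigits(1) = 1  (base case: 1 < 10)
Unwinding: 1 + 1 + 1 + 1 + 1 + 1 + 1 + 1 + 1 = 9

9


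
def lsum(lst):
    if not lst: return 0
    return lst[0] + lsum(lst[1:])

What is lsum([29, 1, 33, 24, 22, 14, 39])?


lsum([29, 1, 33, 24, 22, 14, 39]) = 29 + lsum([1, 33, 24, 22, 14, 39])
lsum([1, 33, 24, 22, 14, 39]) = 1 + lsum([33, 24, 22, 14, 39])
lsum([33, 24, 22, 14, 39]) = 33 + lsum([24, 22, 14, 39])
lsum([24, 22, 14, 39]) = 24 + lsum([22, 14, 39])
lsum([22, 14, 39]) = 22 + lsum([14, 39])
lsum([14, 39]) = 14 + lsum([39])
lsum([39]) = 39 + lsum([])
lsum([]) = 0  (base case)
Total: 29 + 1 + 33 + 24 + 22 + 14 + 39 + 0 = 162

162


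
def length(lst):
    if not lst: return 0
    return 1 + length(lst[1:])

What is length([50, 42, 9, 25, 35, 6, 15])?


length([50, 42, 9, 25, 35, 6, 15]) = 1 + length([42, 9, 25, 35, 6, 15])
length([42, 9, 25, 35, 6, 15]) = 1 + length([9, 25, 35, 6, 15])
length([9, 25, 35, 6, 15]) = 1 + length([25, 35, 6, 15])
length([25, 35, 6, 15]) = 1 + length([35, 6, 15])
length([35, 6, 15]) = 1 + length([6, 15])
length([6, 15]) = 1 + length([15])
length([15]) = 1 + length([])
length([]) = 0  (base case)
Unwinding: 1 + 1 + 1 + 1 + 1 + 1 + 1 + 0 = 7

7


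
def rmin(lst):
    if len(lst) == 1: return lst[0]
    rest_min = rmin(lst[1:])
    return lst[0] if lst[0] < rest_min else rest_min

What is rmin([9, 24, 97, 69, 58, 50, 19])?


rmin([9, 24, 97, 69, 58, 50, 19]): compare 9 with rmin([24, 97, 69, 58, 50, 19])
rmin([24, 97, 69, 58, 50, 19]): compare 24 with rmin([97, 69, 58, 50, 19])
rmin([97, 69, 58, 50, 19]): compare 97 with rmin([69, 58, 50, 19])
rmin([69, 58, 50, 19]): compare 69 with rmin([58, 50, 19])
rmin([58, 50, 19]): compare 58 with rmin([50, 19])
rmin([50, 19]): compare 50 with rmin([19])
rmin([19]) = 19  (base case)
Compare 50 with 19 -> 19
Compare 58 with 19 -> 19
Compare 69 with 19 -> 19
Compare 97 with 19 -> 19
Compare 24 with 19 -> 19
Compare 9 with 19 -> 9

9


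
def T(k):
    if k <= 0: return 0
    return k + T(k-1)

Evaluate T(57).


T(57)
= 57 + 56 + 55 + 54 + 53 + 52 + 51 + 50 + 49 + 48 + 47 + 46 + 45 + 44 + 43 + 42 + 41 + 40 + 39 + 38 + 37 + 36 + 35 + 34 + 33 + 32 + 31 + 30 + 29 + 28 + 27 + 26 + 25 + 24 + 23 + 22 + 21 + 20 + 19 + 18 + 17 + 16 + 15 + 14 + 13 + 12 + 11 + 10 + 9 + 8 + 7 + 6 + 5 + 4 + 3 + 2 + 1 + T(0)
= 57 + 56 + 55 + 54 + 53 + 52 + 51 + 50 + 49 + 48 + 47 + 46 + 45 + 44 + 43 + 42 + 41 + 40 + 39 + 38 + 37 + 36 + 35 + 34 + 33 + 32 + 31 + 30 + 29 + 28 + 27 + 26 + 25 + 24 + 23 + 22 + 21 + 20 + 19 + 18 + 17 + 16 + 15 + 14 + 13 + 12 + 11 + 10 + 9 + 8 + 7 + 6 + 5 + 4 + 3 + 2 + 1 + 0
= 1653

1653


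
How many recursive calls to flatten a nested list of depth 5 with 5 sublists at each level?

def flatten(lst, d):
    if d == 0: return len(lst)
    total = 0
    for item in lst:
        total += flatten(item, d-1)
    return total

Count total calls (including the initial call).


At depth 0 (root): 1 call
At depth 1: each of 1 parents calls flatten on 5 children = 5 calls
At depth 2: each of 5 parents calls flatten on 5 children = 25 calls
At depth 3: each of 25 parents calls flatten on 5 children = 125 calls
At depth 4: each of 125 parents calls flatten on 5 children = 625 calls
At depth 5: each of 625 parents calls flatten on 5 children = 3125 calls
Total: 1 + 5 + 25 + 125 + 625 + 3125 = 3906

3906


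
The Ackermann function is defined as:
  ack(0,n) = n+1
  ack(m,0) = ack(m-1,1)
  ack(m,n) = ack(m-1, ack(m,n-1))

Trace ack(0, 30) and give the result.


ack(0, 30) = 31
Result: ack(0, 30) = 31

31


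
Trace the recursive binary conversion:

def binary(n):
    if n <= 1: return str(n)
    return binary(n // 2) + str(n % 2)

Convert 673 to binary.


binary(673) = binary(336) + '1'
binary(336) = binary(168) + '0'
binary(168) = binary(84) + '0'
binary(84) = binary(42) + '0'
binary(42) = binary(21) + '0'
binary(21) = binary(10) + '1'
binary(10) = binary(5) + '0'
binary(5) = binary(2) + '1'
binary(2) = binary(1) + '0'
binary(1) = '1'  (base case)
Concatenating: '1' + '0' + '1' + '0' + '1' + '0' + '0' + '0' + '0' + '1' = '1010100001'

1010100001


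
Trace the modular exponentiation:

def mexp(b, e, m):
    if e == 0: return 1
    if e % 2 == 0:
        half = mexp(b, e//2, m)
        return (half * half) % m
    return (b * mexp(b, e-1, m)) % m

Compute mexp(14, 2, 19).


mexp(14, 2, 19): e is even, compute mexp(14, 1, 19)
  mexp(14, 1, 19): e is odd, compute mexp(14, 0, 19)
    mexp(14, 0, 19) = 1
  (14 * 1) % 19 = 14
half=14, (14*14) % 19 = 6

6


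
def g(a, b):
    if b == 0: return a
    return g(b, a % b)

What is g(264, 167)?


g(264, 167) = g(167, 97)
g(167, 97) = g(97, 70)
g(97, 70) = g(70, 27)
g(70, 27) = g(27, 16)
g(27, 16) = g(16, 11)
g(16, 11) = g(11, 5)
g(11, 5) = g(5, 1)
g(5, 1) = g(1, 0)
g(1, 0) = 1  (base case)

1


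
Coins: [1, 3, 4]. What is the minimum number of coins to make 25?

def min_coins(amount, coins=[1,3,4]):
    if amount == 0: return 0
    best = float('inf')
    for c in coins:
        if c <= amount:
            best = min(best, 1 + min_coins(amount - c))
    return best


Building up with DP:
min_coins(0) = 0
min_coins(1) = min(1+min_coins(0)=1+0=1) = 1
min_coins(2) = min(1+min_coins(1)=1+1=2) = 2
min_coins(3) = min(1+min_coins(2)=1+2=3, 1+min_coins(0)=1+0=1) = 1
min_coins(4) = min(1+min_coins(3)=1+1=2, 1+min_coins(1)=1+1=2, 1+min_coins(0)=1+0=1) = 1
min_coins(5) = min(1+min_coins(4)=1+1=2, 1+min_coins(2)=1+2=3, 1+min_coins(1)=1+1=2) = 2
min_coins(6) = min(1+min_coins(5)=1+2=3, 1+min_coins(3)=1+1=2, 1+min_coins(2)=1+2=3) = 2
min_coins(7) = min(1+min_coins(6)=1+2=3, 1+min_coins(4)=1+1=2, 1+min_coins(3)=1+1=2) = 2
min_coins(8) = min(1+min_coins(7)=1+2=3, 1+min_coins(5)=1+2=3, 1+min_coins(4)=1+1=2) = 2
min_coins(9) = min(1+min_coins(8)=1+2=3, 1+min_coins(6)=1+2=3, 1+min_coins(5)=1+2=3) = 3
min_coins(10) = min(1+min_coins(9)=1+3=4, 1+min_coins(7)=1+2=3, 1+min_coins(6)=1+2=3) = 3
min_coins(11) = min(1+min_coins(10)=1+3=4, 1+min_coins(8)=1+2=3, 1+min_coins(7)=1+2=3) = 3
min_coins(12) = min(1+min_coins(11)=1+3=4, 1+min_coins(9)=1+3=4, 1+min_coins(8)=1+2=3) = 3
min_coins(13) = min(1+min_coins(12)=1+3=4, 1+min_coins(10)=1+3=4, 1+min_coins(9)=1+3=4) = 4
min_coins(14) = min(1+min_coins(13)=1+4=5, 1+min_coins(11)=1+3=4, 1+min_coins(10)=1+3=4) = 4
min_coins(15) = min(1+min_coins(14)=1+4=5, 1+min_coins(12)=1+3=4, 1+min_coins(11)=1+3=4) = 4
min_coins(16) = min(1+min_coins(15)=1+4=5, 1+min_coins(13)=1+4=5, 1+min_coins(12)=1+3=4) = 4
min_coins(17) = min(1+min_coins(16)=1+4=5, 1+min_coins(14)=1+4=5, 1+min_coins(13)=1+4=5) = 5
min_coins(18) = min(1+min_coins(17)=1+5=6, 1+min_coins(15)=1+4=5, 1+min_coins(14)=1+4=5) = 5
min_coins(19) = min(1+min_coins(18)=1+5=6, 1+min_coins(16)=1+4=5, 1+min_coins(15)=1+4=5) = 5
min_coins(20) = min(1+min_coins(19)=1+5=6, 1+min_coins(17)=1+5=6, 1+min_coins(16)=1+4=5) = 5
min_coins(21) = min(1+min_coins(20)=1+5=6, 1+min_coins(18)=1+5=6, 1+min_coins(17)=1+5=6) = 6
min_coins(22) = min(1+min_coins(21)=1+6=7, 1+min_coins(19)=1+5=6, 1+min_coins(18)=1+5=6) = 6
min_coins(23) = min(1+min_coins(22)=1+6=7, 1+min_coins(20)=1+5=6, 1+min_coins(19)=1+5=6) = 6
min_coins(24) = min(1+min_coins(23)=1+6=7, 1+min_coins(21)=1+6=7, 1+min_coins(20)=1+5=6) = 6
min_coins(25) = min(1+min_coins(24)=1+6=7, 1+min_coins(22)=1+6=7, 1+min_coins(21)=1+6=7) = 7

7


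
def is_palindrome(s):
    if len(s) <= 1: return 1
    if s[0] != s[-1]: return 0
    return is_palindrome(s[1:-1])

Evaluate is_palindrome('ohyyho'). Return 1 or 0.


is_palindrome('ohyyho'): s[0]='o' == s[-1]='o' -> check is_palindrome('hyyh')
is_palindrome('hyyh'): s[0]='h' == s[-1]='h' -> check is_palindrome('yy')
is_palindrome('yy'): s[0]='y' == s[-1]='y' -> check is_palindrome('')
is_palindrome(''): len <= 1 -> return 1  (base case)
Result: 1 (palindrome)

1


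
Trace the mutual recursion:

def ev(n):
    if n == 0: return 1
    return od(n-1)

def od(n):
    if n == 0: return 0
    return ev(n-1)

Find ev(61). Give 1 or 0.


ev(61) = od(60)
od(60) = ev(59)
ev(59) = od(58)
od(58) = ev(57)
ev(57) = od(56)
od(56) = ev(55)
ev(55) = od(54)
od(54) = ev(53)
ev(53) = od(52)
od(52) = ev(51)
ev(51) = od(50)
od(50) = ev(49)
ev(49) = od(48)
od(48) = ev(47)
ev(47) = od(46)
od(46) = ev(45)
ev(45) = od(44)
od(44) = ev(43)
ev(43) = od(42)
od(42) = ev(41)
ev(41) = od(40)
od(40) = ev(39)
ev(39) = od(38)
od(38) = ev(37)
ev(37) = od(36)
od(36) = ev(35)
ev(35) = od(34)
od(34) = ev(33)
ev(33) = od(32)
od(32) = ev(31)
ev(31) = od(30)
od(30) = ev(29)
ev(29) = od(28)
od(28) = ev(27)
ev(27) = od(26)
od(26) = ev(25)
ev(25) = od(24)
od(24) = ev(23)
ev(23) = od(22)
od(22) = ev(21)
ev(21) = od(20)
od(20) = ev(19)
ev(19) = od(18)
od(18) = ev(17)
ev(17) = od(16)
od(16) = ev(15)
ev(15) = od(14)
od(14) = ev(13)
ev(13) = od(12)
od(12) = ev(11)
ev(11) = od(10)
od(10) = ev(9)
ev(9) = od(8)
od(8) = ev(7)
ev(7) = od(6)
od(6) = ev(5)
ev(5) = od(4)
od(4) = ev(3)
ev(3) = od(2)
od(2) = ev(1)
ev(1) = od(0)
od(0) = 0  (base case)
Result: 0

0


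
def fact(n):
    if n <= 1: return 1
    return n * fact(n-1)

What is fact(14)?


fact(14)
= 14 * fact(13)
= 14 * 13 * fact(12)
= 14 * 13 * 12 * fact(11)
= 14 * 13 * 12 * 11 * fact(10)
= 14 * 13 * 12 * 11 * 10 * fact(9)
= 14 * 13 * 12 * 11 * 10 * 9 * fact(8)
= 14 * 13 * 12 * 11 * 10 * 9 * 8 * fact(7)
= 14 * 13 * 12 * 11 * 10 * 9 * 8 * 7 * fact(6)
= 14 * 13 * 12 * 11 * 10 * 9 * 8 * 7 * 6 * fact(5)
= 14 * 13 * 12 * 11 * 10 * 9 * 8 * 7 * 6 * 5 * fact(4)
= 14 * 13 * 12 * 11 * 10 * 9 * 8 * 7 * 6 * 5 * 4 * fact(3)
= 14 * 13 * 12 * 11 * 10 * 9 * 8 * 7 * 6 * 5 * 4 * 3 * fact(2)
= 14 * 13 * 12 * 11 * 10 * 9 * 8 * 7 * 6 * 5 * 4 * 3 * 2 * fact(1)
= 14 * 13 * 12 * 11 * 10 * 9 * 8 * 7 * 6 * 5 * 4 * 3 * 2 * 1
= 87178291200

87178291200


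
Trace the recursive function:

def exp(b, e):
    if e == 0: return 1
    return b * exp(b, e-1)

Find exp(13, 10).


exp(13, 10)
= 13 * exp(13, 9)
= 13 * 13 * exp(13, 8)
= 13 * 13 * 13 * exp(13, 7)
= 13 * 13 * 13 * 13 * exp(13, 6)
= 13 * 13 * 13 * 13 * 13 * exp(13, 5)
= 13 * 13 * 13 * 13 * 13 * 13 * exp(13, 4)
= 13 * 13 * 13 * 13 * 13 * 13 * 13 * exp(13, 3)
= 13 * 13 * 13 * 13 * 13 * 13 * 13 * 13 * exp(13, 2)
= 13 * 13 * 13 * 13 * 13 * 13 * 13 * 13 * 13 * exp(13, 1)
= 13 * 13 * 13 * 13 * 13 * 13 * 13 * 13 * 13 * 13 * exp(13, 0)
= 13 * 13 * 13 * 13 * 13 * 13 * 13 * 13 * 13 * 13 * 1
= 137858491849

137858491849


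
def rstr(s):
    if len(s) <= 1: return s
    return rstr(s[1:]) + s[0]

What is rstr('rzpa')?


rstr('rzpa') = rstr('zpa') + 'r'
rstr('zpa') = rstr('pa') + 'z'
rstr('pa') = rstr('a') + 'p'
rstr('a') = 'a'  (base case)
Concatenating: 'a' + 'p' + 'z' + 'r' = 'apzr'

apzr


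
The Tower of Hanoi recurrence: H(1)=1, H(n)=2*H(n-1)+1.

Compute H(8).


H(8) = 2 * H(7) + 1
H(7) = 2 * H(6) + 1
H(6) = 2 * H(5) + 1
H(5) = 2 * H(4) + 1
H(4) = 2 * H(3) + 1
H(3) = 2 * H(2) + 1
H(2) = 2 * H(1) + 1
H(1) = 1  (base case)
H(2) = 2 * 1 + 1 = 3
H(3) = 2 * 3 + 1 = 7
H(4) = 2 * 7 + 1 = 15
H(5) = 2 * 15 + 1 = 31
H(6) = 2 * 31 + 1 = 63
H(7) = 2 * 63 + 1 = 127
H(8) = 2 * 127 + 1 = 255

255


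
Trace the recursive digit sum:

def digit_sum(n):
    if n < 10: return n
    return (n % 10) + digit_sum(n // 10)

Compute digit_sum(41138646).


digit_sum(41138646) = 6 + digit_sum(4113864)
digit_sum(4113864) = 4 + digit_sum(411386)
digit_sum(411386) = 6 + digit_sum(41138)
digit_sum(41138) = 8 + digit_sum(4113)
digit_sum(4113) = 3 + digit_sum(411)
digit_sum(411) = 1 + digit_sum(41)
digit_sum(41) = 1 + digit_sum(4)
digit_sum(4) = 4  (base case)
Total: 6 + 4 + 6 + 8 + 3 + 1 + 1 + 4 = 33

33


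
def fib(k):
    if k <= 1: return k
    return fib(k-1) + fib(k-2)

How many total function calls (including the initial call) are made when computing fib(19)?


Let C(n) = total calls for fib(n)
C(0) = 1, C(1) = 1
C(2) = 1 + C(1) + C(0) = 1 + 1 + 1 = 3
C(3) = 1 + C(2) + C(1) = 1 + 3 + 1 = 5
C(4) = 1 + C(3) + C(2) = 1 + 5 + 3 = 9
C(5) = 1 + C(4) + C(3) = 1 + 9 + 5 = 15
C(6) = 1 + C(5) + C(4) = 1 + 15 + 9 = 25
C(7) = 1 + C(6) + C(5) = 1 + 25 + 15 = 41
C(8) = 1 + C(7) + C(6) = 1 + 41 + 25 = 67
C(9) = 1 + C(8) + C(7) = 1 + 67 + 41 = 109
C(10) = 1 + C(9) + C(8) = 1 + 109 + 67 = 177
C(11) = 1 + C(10) + C(9) = 1 + 177 + 109 = 287
C(12) = 1 + C(11) + C(10) = 1 + 287 + 177 = 465
C(13) = 1 + C(12) + C(11) = 1 + 465 + 287 = 753
C(14) = 1 + C(13) + C(12) = 1 + 753 + 465 = 1219
C(15) = 1 + C(14) + C(13) = 1 + 1219 + 753 = 1973
C(16) = 1 + C(15) + C(14) = 1 + 1973 + 1219 = 3193
C(17) = 1 + C(16) + C(15) = 1 + 3193 + 1973 = 5167
C(18) = 1 + C(17) + C(16) = 1 + 5167 + 3193 = 8361
C(19) = 1 + C(18) + C(17) = 1 + 8361 + 5167 = 13529

13529


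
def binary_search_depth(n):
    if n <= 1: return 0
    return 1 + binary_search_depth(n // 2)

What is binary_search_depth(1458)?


1458 / 2 = 729
729 / 2 = 364
364 / 2 = 182
182 / 2 = 91
91 / 2 = 45
45 / 2 = 22
22 / 2 = 11
11 / 2 = 5
5 / 2 = 2
2 / 2 = 1
Reached 1 after 10 halvings

10


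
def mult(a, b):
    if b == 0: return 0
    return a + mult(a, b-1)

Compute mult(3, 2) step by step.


mult(3, 2) = 3 + mult(3, 1)
mult(3, 1) = 3 + mult(3, 0)
mult(3, 0) = 0  (base case)
Total: 3 + 3 + 0 = 6

6


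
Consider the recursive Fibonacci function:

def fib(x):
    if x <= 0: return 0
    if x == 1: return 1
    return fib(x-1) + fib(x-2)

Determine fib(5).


Computing fib(5) bottom-up:
fib(0) = 0
fib(1) = 1
fib(2) = fib(1) + fib(0) = 1 + 0 = 1
fib(3) = fib(2) + fib(1) = 1 + 1 = 2
fib(4) = fib(3) + fib(2) = 2 + 1 = 3
fib(5) = fib(4) + fib(3) = 3 + 2 = 5

5


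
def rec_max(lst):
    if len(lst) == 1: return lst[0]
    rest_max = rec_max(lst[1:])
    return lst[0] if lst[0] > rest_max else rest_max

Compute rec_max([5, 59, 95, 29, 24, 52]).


rec_max([5, 59, 95, 29, 24, 52]): compare 5 with rec_max([59, 95, 29, 24, 52])
rec_max([59, 95, 29, 24, 52]): compare 59 with rec_max([95, 29, 24, 52])
rec_max([95, 29, 24, 52]): compare 95 with rec_max([29, 24, 52])
rec_max([29, 24, 52]): compare 29 with rec_max([24, 52])
rec_max([24, 52]): compare 24 with rec_max([52])
rec_max([52]) = 52  (base case)
Compare 24 with 52 -> 52
Compare 29 with 52 -> 52
Compare 95 with 52 -> 95
Compare 59 with 95 -> 95
Compare 5 with 95 -> 95

95


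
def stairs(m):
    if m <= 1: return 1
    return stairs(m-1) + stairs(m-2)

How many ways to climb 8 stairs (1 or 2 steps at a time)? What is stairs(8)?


Building up from base cases:
stairs(0) = 1
stairs(1) = 1
stairs(2) = stairs(1) + stairs(0) = 1 + 1 = 2
stairs(3) = stairs(2) + stairs(1) = 2 + 1 = 3
stairs(4) = stairs(3) + stairs(2) = 3 + 2 = 5
stairs(5) = stairs(4) + stairs(3) = 5 + 3 = 8
stairs(6) = stairs(5) + stairs(4) = 8 + 5 = 13
stairs(7) = stairs(6) + stairs(5) = 13 + 8 = 21
stairs(8) = stairs(7) + stairs(6) = 21 + 13 = 34

34


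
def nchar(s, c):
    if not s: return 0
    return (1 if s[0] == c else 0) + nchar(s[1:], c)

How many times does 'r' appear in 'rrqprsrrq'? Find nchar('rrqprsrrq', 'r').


s[0]='r' == 'r' -> 1
s[0]='r' == 'r' -> 1
s[0]='q' != 'r' -> 0
s[0]='p' != 'r' -> 0
s[0]='r' == 'r' -> 1
s[0]='s' != 'r' -> 0
s[0]='r' == 'r' -> 1
s[0]='r' == 'r' -> 1
s[0]='q' != 'r' -> 0
Sum: 1 + 1 + 0 + 0 + 1 + 0 + 1 + 1 + 0 = 5

5


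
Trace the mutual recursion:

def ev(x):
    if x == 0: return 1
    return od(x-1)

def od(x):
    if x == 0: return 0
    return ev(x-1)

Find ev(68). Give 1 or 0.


ev(68) = od(67)
od(67) = ev(66)
ev(66) = od(65)
od(65) = ev(64)
ev(64) = od(63)
od(63) = ev(62)
ev(62) = od(61)
od(61) = ev(60)
ev(60) = od(59)
od(59) = ev(58)
ev(58) = od(57)
od(57) = ev(56)
ev(56) = od(55)
od(55) = ev(54)
ev(54) = od(53)
od(53) = ev(52)
ev(52) = od(51)
od(51) = ev(50)
ev(50) = od(49)
od(49) = ev(48)
ev(48) = od(47)
od(47) = ev(46)
ev(46) = od(45)
od(45) = ev(44)
ev(44) = od(43)
od(43) = ev(42)
ev(42) = od(41)
od(41) = ev(40)
ev(40) = od(39)
od(39) = ev(38)
ev(38) = od(37)
od(37) = ev(36)
ev(36) = od(35)
od(35) = ev(34)
ev(34) = od(33)
od(33) = ev(32)
ev(32) = od(31)
od(31) = ev(30)
ev(30) = od(29)
od(29) = ev(28)
ev(28) = od(27)
od(27) = ev(26)
ev(26) = od(25)
od(25) = ev(24)
ev(24) = od(23)
od(23) = ev(22)
ev(22) = od(21)
od(21) = ev(20)
ev(20) = od(19)
od(19) = ev(18)
ev(18) = od(17)
od(17) = ev(16)
ev(16) = od(15)
od(15) = ev(14)
ev(14) = od(13)
od(13) = ev(12)
ev(12) = od(11)
od(11) = ev(10)
ev(10) = od(9)
od(9) = ev(8)
ev(8) = od(7)
od(7) = ev(6)
ev(6) = od(5)
od(5) = ev(4)
ev(4) = od(3)
od(3) = ev(2)
ev(2) = od(1)
od(1) = ev(0)
ev(0) = 1  (base case)
Result: 1

1


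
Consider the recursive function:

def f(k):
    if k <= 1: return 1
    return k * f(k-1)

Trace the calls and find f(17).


f(17)
= 17 * f(16)
= 17 * 16 * f(15)
= 17 * 16 * 15 * f(14)
= 17 * 16 * 15 * 14 * f(13)
= 17 * 16 * 15 * 14 * 13 * f(12)
= 17 * 16 * 15 * 14 * 13 * 12 * f(11)
= 17 * 16 * 15 * 14 * 13 * 12 * 11 * f(10)
= 17 * 16 * 15 * 14 * 13 * 12 * 11 * 10 * f(9)
= 17 * 16 * 15 * 14 * 13 * 12 * 11 * 10 * 9 * f(8)
= 17 * 16 * 15 * 14 * 13 * 12 * 11 * 10 * 9 * 8 * f(7)
= 17 * 16 * 15 * 14 * 13 * 12 * 11 * 10 * 9 * 8 * 7 * f(6)
= 17 * 16 * 15 * 14 * 13 * 12 * 11 * 10 * 9 * 8 * 7 * 6 * f(5)
= 17 * 16 * 15 * 14 * 13 * 12 * 11 * 10 * 9 * 8 * 7 * 6 * 5 * f(4)
= 17 * 16 * 15 * 14 * 13 * 12 * 11 * 10 * 9 * 8 * 7 * 6 * 5 * 4 * f(3)
= 17 * 16 * 15 * 14 * 13 * 12 * 11 * 10 * 9 * 8 * 7 * 6 * 5 * 4 * 3 * f(2)
= 17 * 16 * 15 * 14 * 13 * 12 * 11 * 10 * 9 * 8 * 7 * 6 * 5 * 4 * 3 * 2 * f(1)
= 17 * 16 * 15 * 14 * 13 * 12 * 11 * 10 * 9 * 8 * 7 * 6 * 5 * 4 * 3 * 2 * 1
= 355687428096000

355687428096000


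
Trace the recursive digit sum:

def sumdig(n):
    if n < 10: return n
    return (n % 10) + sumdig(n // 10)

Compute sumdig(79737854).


sumdig(79737854) = 4 + sumdig(7973785)
sumdig(7973785) = 5 + sumdig(797378)
sumdig(797378) = 8 + sumdig(79737)
sumdig(79737) = 7 + sumdig(7973)
sumdig(7973) = 3 + sumdig(797)
sumdig(797) = 7 + sumdig(79)
sumdig(79) = 9 + sumdig(7)
sumdig(7) = 7  (base case)
Total: 4 + 5 + 8 + 7 + 3 + 7 + 9 + 7 = 50

50


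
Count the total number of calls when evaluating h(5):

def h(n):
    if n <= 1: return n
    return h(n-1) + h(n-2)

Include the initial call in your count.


Let C(n) = total calls for h(n)
C(0) = 1, C(1) = 1
C(2) = 1 + C(1) + C(0) = 1 + 1 + 1 = 3
C(3) = 1 + C(2) + C(1) = 1 + 3 + 1 = 5
C(4) = 1 + C(3) + C(2) = 1 + 5 + 3 = 9
C(5) = 1 + C(4) + C(3) = 1 + 9 + 5 = 15

15
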